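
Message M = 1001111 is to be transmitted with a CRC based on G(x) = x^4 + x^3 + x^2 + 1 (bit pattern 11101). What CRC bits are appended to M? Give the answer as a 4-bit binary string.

1101

Append 4 zeros: 10011110000. Divide by 11101 (XOR where the leading bit is 1):
  pos 0: 10011 XOR 11101 = 01110
  pos 1: 11101 XOR 11101 = 00000
  pos 6: 10000 XOR 11101 = 01101
Remainder (last 4 bits) = 1101. This is the CRC / FCS.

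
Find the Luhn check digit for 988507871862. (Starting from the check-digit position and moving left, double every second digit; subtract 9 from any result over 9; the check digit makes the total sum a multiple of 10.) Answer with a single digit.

9

Partial digits right→left: 2 6 8 1 7 8 7 0 5 8 8 9
Double every second digit counting from the check-digit position (so the 1st, 3rd, 5th, ... of the partial from the right).
  doubled (with −9 where >9): 4 7 5 5 1 7 → sum 29
  kept as-is: 6 1 8 0 8 9 → sum 32
Total = 29 + 32 = 61.
Check digit = (10 − (61 mod 10)) mod 10 = 9.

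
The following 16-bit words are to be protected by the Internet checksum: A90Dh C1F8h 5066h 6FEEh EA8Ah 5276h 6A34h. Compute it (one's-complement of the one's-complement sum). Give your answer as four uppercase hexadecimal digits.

One's-complement addition (fold any carry out of bit 15 back into bit 0):
  0xA90D + 0xC1F8 = 0x16B05 → wrap carry → 0x6B06
  0x6B06 + 0x5066 = 0x0BB6C
  0xBB6C + 0x6FEE = 0x12B5A → wrap carry → 0x2B5B
  0x2B5B + 0xEA8A = 0x115E5 → wrap carry → 0x15E6
  0x15E6 + 0x5276 = 0x0685C
  0x685C + 0x6A34 = 0x0D290
One's-complement sum = 0xD290.
Checksum = ~0xD290 & 0xFFFF = 0x2D6F.

2D6F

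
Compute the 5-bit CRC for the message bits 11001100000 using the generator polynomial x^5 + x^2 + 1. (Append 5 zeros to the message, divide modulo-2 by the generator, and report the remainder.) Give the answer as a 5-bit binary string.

10100

Append 5 zeros: 1100110000000000. Divide by 100101 (XOR where the leading bit is 1):
  pos 0: 110011 XOR 100101 = 010110
  pos 1: 101100 XOR 100101 = 001001
  pos 3: 100100 XOR 100101 = 000001
  pos 8: 100000 XOR 100101 = 000101
Remainder (last 5 bits) = 10100. This is the CRC / FCS.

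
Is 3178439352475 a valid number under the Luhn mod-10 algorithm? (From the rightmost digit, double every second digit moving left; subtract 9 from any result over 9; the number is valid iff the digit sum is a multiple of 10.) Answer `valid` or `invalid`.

invalid

From the right, keep odd positions and double even positions (subtract 9 from any doubled value over 9):
  doubled (positions 2,4,...): 5 4 6 6 7 2 → sum 30
  kept (positions 1,3,...): 5 4 5 9 4 7 3 → sum 37
Total = 67.
67 mod 10 = 7, so the number is invalid.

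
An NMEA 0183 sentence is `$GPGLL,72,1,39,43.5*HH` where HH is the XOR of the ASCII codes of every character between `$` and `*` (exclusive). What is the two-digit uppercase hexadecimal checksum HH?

72

XOR the ASCII codes of the payload characters:
  'G' = 0x47 → acc = 0x47
  'P' = 0x50 → acc = 0x17
  'G' = 0x47 → acc = 0x50
  'L' = 0x4C → acc = 0x1C
  'L' = 0x4C → acc = 0x50
  ',' = 0x2C → acc = 0x7C
  '7' = 0x37 → acc = 0x4B
  '2' = 0x32 → acc = 0x79
  ',' = 0x2C → acc = 0x55
  '1' = 0x31 → acc = 0x64
  ',' = 0x2C → acc = 0x48
  '3' = 0x33 → acc = 0x7B
  '9' = 0x39 → acc = 0x42
  ',' = 0x2C → acc = 0x6E
  '4' = 0x34 → acc = 0x5A
  '3' = 0x33 → acc = 0x69
  '.' = 0x2E → acc = 0x47
  '5' = 0x35 → acc = 0x72
Checksum = 0x72.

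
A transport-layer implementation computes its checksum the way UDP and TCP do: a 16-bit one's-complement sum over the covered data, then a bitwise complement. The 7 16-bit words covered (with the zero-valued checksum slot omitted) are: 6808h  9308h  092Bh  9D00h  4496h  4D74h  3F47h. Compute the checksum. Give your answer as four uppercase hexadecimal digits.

8D71

One's-complement addition (fold any carry out of bit 15 back into bit 0):
  0x6808 + 0x9308 = 0x0FB10
  0xFB10 + 0x092B = 0x1043B → wrap carry → 0x043C
  0x043C + 0x9D00 = 0x0A13C
  0xA13C + 0x4496 = 0x0E5D2
  0xE5D2 + 0x4D74 = 0x13346 → wrap carry → 0x3347
  0x3347 + 0x3F47 = 0x0728E
One's-complement sum = 0x728E.
Checksum = ~0x728E & 0xFFFF = 0x8D71.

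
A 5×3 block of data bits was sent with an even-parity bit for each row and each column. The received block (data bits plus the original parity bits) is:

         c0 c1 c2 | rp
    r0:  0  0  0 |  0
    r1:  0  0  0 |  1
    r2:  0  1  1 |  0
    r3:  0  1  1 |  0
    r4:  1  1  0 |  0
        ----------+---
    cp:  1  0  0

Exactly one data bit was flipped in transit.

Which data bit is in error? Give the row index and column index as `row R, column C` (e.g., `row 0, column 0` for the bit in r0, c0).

Recompute each row's even parity and compare to rp:
  r0: data parity 0, sent rp 0 → ok
  r1: data parity 0, sent rp 1 → mismatch
  r2: data parity 0, sent rp 0 → ok
  r3: data parity 0, sent rp 0 → ok
  r4: data parity 0, sent rp 0 → ok
Recompute each column's even parity and compare to cp:
  c0: data parity 1, sent cp 1 → ok
  c1: data parity 1, sent cp 0 → mismatch
  c2: data parity 0, sent cp 0 → ok
Exactly one row (r1) and one column (c1) fail → the flipped bit is at their intersection.

row 1, column 1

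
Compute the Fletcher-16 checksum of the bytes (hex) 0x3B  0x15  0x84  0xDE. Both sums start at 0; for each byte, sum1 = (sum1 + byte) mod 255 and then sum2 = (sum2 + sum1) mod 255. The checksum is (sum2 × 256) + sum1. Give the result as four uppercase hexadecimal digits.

14B3

Running sums (mod 255):
  after byte 0 (0x3B): sum1=59, sum2=59
  after byte 1 (0x15): sum1=80, sum2=139
  after byte 2 (0x84): sum1=212, sum2=96
  after byte 3 (0xDE): sum1=179, sum2=20
Checksum = sum2·256 + sum1 = 20·256 + 179 = 5299 = 0x14B3.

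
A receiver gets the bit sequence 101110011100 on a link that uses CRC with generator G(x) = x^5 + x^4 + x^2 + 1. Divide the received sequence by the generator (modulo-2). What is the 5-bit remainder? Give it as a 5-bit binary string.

10110

Modulo-2 division of 101110011100 by 110101:
  pos 0: 101110 XOR 110101 = 011011
  pos 1: 110110 XOR 110101 = 000011
  pos 5: 111110 XOR 110101 = 001011
Remainder = 10110 (nonzero — an error is detected).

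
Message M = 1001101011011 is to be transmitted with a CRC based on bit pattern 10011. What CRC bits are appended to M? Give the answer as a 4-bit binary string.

Append 4 zeros: 10011010110110000. Divide by 10011 (XOR where the leading bit is 1):
  pos 0: 10011 XOR 10011 = 00000
  pos 6: 10110 XOR 10011 = 00101
  pos 8: 10111 XOR 10011 = 00100
  pos 10: 10000 XOR 10011 = 00011
Remainder (last 4 bits) = 1100. This is the CRC / FCS.

1100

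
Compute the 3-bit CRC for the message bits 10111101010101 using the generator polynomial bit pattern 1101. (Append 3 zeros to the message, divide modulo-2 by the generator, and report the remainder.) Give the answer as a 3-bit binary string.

Append 3 zeros: 10111101010101000. Divide by 1101 (XOR where the leading bit is 1):
  pos 0: 1011 XOR 1101 = 0110
  pos 1: 1101 XOR 1101 = 0000
  pos 5: 1010 XOR 1101 = 0111
  pos 6: 1111 XOR 1101 = 0010
  pos 8: 1001 XOR 1101 = 0100
  pos 9: 1000 XOR 1101 = 0101
  pos 10: 1011 XOR 1101 = 0110
  pos 11: 1100 XOR 1101 = 0001
Remainder (last 3 bits) = 100. This is the CRC / FCS.

100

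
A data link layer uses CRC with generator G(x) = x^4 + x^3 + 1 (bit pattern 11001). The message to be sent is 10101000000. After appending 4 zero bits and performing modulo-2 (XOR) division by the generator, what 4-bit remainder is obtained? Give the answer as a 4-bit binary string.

0101

Append 4 zeros: 101010000000000. Divide by 11001 (XOR where the leading bit is 1):
  pos 0: 10101 XOR 11001 = 01100
  pos 1: 11000 XOR 11001 = 00001
  pos 5: 10000 XOR 11001 = 01001
  pos 6: 10010 XOR 11001 = 01011
  pos 7: 10110 XOR 11001 = 01111
  pos 8: 11110 XOR 11001 = 00111
  pos 10: 11100 XOR 11001 = 00101
Remainder (last 4 bits) = 0101. This is the CRC / FCS.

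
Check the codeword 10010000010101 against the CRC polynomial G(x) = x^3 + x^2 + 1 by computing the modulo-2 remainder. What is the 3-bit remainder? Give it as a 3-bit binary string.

001

Modulo-2 division of 10010000010101 by 1101:
  pos 0: 1001 XOR 1101 = 0100
  pos 1: 1000 XOR 1101 = 0101
  pos 2: 1010 XOR 1101 = 0111
  pos 3: 1110 XOR 1101 = 0011
  pos 5: 1100 XOR 1101 = 0001
  pos 8: 1101 XOR 1101 = 0000
Remainder = 001 (nonzero — an error is detected).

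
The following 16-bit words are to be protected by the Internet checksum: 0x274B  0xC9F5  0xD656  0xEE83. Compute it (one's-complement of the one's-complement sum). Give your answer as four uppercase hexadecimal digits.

49E4

One's-complement addition (fold any carry out of bit 15 back into bit 0):
  0x274B + 0xC9F5 = 0x0F140
  0xF140 + 0xD656 = 0x1C796 → wrap carry → 0xC797
  0xC797 + 0xEE83 = 0x1B61A → wrap carry → 0xB61B
One's-complement sum = 0xB61B.
Checksum = ~0xB61B & 0xFFFF = 0x49E4.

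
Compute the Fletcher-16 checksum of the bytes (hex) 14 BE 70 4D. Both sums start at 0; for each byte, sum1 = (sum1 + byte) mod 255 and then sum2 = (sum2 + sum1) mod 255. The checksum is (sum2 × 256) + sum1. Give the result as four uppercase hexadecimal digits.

BA90

Running sums (mod 255):
  after byte 0 (14): sum1=20, sum2=20
  after byte 1 (BE): sum1=210, sum2=230
  after byte 2 (70): sum1=67, sum2=42
  after byte 3 (4D): sum1=144, sum2=186
Checksum = sum2·256 + sum1 = 186·256 + 144 = 47760 = 0xBA90.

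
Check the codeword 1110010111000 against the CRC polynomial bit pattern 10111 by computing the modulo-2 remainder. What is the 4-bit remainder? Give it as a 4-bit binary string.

Modulo-2 division of 1110010111000 by 10111:
  pos 0: 11100 XOR 10111 = 01011
  pos 1: 10111 XOR 10111 = 00000
  pos 7: 11100 XOR 10111 = 01011
  pos 8: 10110 XOR 10111 = 00001
Remainder = 0001 (nonzero — an error is detected).

0001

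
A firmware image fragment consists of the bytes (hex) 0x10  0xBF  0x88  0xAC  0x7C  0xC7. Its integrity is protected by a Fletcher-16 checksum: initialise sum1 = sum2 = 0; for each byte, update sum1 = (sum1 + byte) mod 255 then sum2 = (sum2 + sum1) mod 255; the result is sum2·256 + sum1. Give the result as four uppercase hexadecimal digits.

0849

Running sums (mod 255):
  after byte 0 (0x10): sum1=16, sum2=16
  after byte 1 (0xBF): sum1=207, sum2=223
  after byte 2 (0x88): sum1=88, sum2=56
  after byte 3 (0xAC): sum1=5, sum2=61
  after byte 4 (0x7C): sum1=129, sum2=190
  after byte 5 (0xC7): sum1=73, sum2=8
Checksum = sum2·256 + sum1 = 8·256 + 73 = 2121 = 0x0849.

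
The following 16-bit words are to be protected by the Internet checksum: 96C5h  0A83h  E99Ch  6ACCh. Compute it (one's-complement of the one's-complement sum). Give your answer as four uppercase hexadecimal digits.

0A4E

One's-complement addition (fold any carry out of bit 15 back into bit 0):
  0x96C5 + 0x0A83 = 0x0A148
  0xA148 + 0xE99C = 0x18AE4 → wrap carry → 0x8AE5
  0x8AE5 + 0x6ACC = 0x0F5B1
One's-complement sum = 0xF5B1.
Checksum = ~0xF5B1 & 0xFFFF = 0x0A4E.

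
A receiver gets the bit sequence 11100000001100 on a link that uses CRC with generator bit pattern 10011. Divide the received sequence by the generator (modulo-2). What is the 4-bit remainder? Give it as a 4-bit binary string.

Modulo-2 division of 11100000001100 by 10011:
  pos 0: 11100 XOR 10011 = 01111
  pos 1: 11110 XOR 10011 = 01101
  pos 2: 11010 XOR 10011 = 01001
  pos 3: 10010 XOR 10011 = 00001
  pos 7: 10011 XOR 10011 = 00000
Remainder = 0000 (zero — the frame passes the CRC check).

0000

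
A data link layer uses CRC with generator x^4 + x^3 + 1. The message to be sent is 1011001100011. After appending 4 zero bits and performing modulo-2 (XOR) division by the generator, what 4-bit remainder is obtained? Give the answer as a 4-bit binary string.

Append 4 zeros: 10110011000110000. Divide by 11001 (XOR where the leading bit is 1):
  pos 0: 10110 XOR 11001 = 01111
  pos 1: 11110 XOR 11001 = 00111
  pos 3: 11111 XOR 11001 = 00110
  pos 5: 11000 XOR 11001 = 00001
  pos 9: 10110 XOR 11001 = 01111
  pos 10: 11110 XOR 11001 = 00111
  pos 12: 11100 XOR 11001 = 00101
Remainder (last 4 bits) = 0101. This is the CRC / FCS.

0101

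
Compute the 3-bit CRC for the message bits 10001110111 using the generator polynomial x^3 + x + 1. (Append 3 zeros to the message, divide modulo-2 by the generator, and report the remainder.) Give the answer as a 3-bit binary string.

000

Append 3 zeros: 10001110111000. Divide by 1011 (XOR where the leading bit is 1):
  pos 0: 1000 XOR 1011 = 0011
  pos 2: 1111 XOR 1011 = 0100
  pos 3: 1001 XOR 1011 = 0010
  pos 5: 1001 XOR 1011 = 0010
  pos 7: 1011 XOR 1011 = 0000
Remainder (last 3 bits) = 000. This is the CRC / FCS.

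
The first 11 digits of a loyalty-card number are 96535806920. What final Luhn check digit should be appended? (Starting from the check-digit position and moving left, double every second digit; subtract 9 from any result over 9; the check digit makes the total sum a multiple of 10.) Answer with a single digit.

Partial digits right→left: 0 2 9 6 0 8 5 3 5 6 9
Double every second digit counting from the check-digit position (so the 1st, 3rd, 5th, ... of the partial from the right).
  doubled (with −9 where >9): 0 9 0 1 1 9 → sum 20
  kept as-is: 2 6 8 3 6 → sum 25
Total = 20 + 25 = 45.
Check digit = (10 − (45 mod 10)) mod 10 = 5.

5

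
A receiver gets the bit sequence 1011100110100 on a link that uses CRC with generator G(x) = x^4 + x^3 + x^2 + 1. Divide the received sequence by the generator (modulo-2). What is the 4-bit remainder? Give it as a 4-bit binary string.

Modulo-2 division of 1011100110100 by 11101:
  pos 0: 10111 XOR 11101 = 01010
  pos 1: 10100 XOR 11101 = 01001
  pos 2: 10010 XOR 11101 = 01111
  pos 3: 11111 XOR 11101 = 00010
  pos 6: 10101 XOR 11101 = 01000
  pos 7: 10000 XOR 11101 = 01101
  pos 8: 11010 XOR 11101 = 00111
Remainder = 0111 (nonzero — an error is detected).

0111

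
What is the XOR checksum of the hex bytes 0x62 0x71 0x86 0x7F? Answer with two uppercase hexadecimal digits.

XOR the bytes together:
  start with 0x62
  0x62 ⊕ 0x71 = 0x13
  0x13 ⊕ 0x86 = 0x95
  0x95 ⊕ 0x7F = 0xEA

EA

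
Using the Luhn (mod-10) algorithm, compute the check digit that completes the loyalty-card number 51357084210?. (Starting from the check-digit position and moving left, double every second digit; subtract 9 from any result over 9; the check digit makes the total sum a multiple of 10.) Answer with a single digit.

Partial digits right→left: 0 1 2 4 8 0 7 5 3 1 5
Double every second digit counting from the check-digit position (so the 1st, 3rd, 5th, ... of the partial from the right).
  doubled (with −9 where >9): 0 4 7 5 6 1 → sum 23
  kept as-is: 1 4 0 5 1 → sum 11
Total = 23 + 11 = 34.
Check digit = (10 − (34 mod 10)) mod 10 = 6.

6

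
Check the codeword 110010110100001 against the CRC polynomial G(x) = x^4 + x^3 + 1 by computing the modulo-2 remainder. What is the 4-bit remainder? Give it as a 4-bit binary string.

0011

Modulo-2 division of 110010110100001 by 11001:
  pos 0: 11001 XOR 11001 = 00000
  pos 6: 11010 XOR 11001 = 00011
  pos 9: 11000 XOR 11001 = 00001
Remainder = 0011 (nonzero — an error is detected).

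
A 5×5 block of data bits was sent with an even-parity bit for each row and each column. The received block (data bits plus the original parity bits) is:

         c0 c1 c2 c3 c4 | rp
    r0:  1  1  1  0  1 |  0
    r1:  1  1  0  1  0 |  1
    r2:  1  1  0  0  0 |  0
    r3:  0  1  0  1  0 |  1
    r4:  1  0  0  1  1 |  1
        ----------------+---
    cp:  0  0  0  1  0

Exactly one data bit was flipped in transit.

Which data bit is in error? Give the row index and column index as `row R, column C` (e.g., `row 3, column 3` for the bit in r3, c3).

Recompute each row's even parity and compare to rp:
  r0: data parity 0, sent rp 0 → ok
  r1: data parity 1, sent rp 1 → ok
  r2: data parity 0, sent rp 0 → ok
  r3: data parity 0, sent rp 1 → mismatch
  r4: data parity 1, sent rp 1 → ok
Recompute each column's even parity and compare to cp:
  c0: data parity 0, sent cp 0 → ok
  c1: data parity 0, sent cp 0 → ok
  c2: data parity 1, sent cp 0 → mismatch
  c3: data parity 1, sent cp 1 → ok
  c4: data parity 0, sent cp 0 → ok
Exactly one row (r3) and one column (c2) fail → the flipped bit is at their intersection.

row 3, column 2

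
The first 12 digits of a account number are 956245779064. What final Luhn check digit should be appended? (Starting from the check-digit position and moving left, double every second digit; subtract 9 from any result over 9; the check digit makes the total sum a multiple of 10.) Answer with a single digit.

0

Partial digits right→left: 4 6 0 9 7 7 5 4 2 6 5 9
Double every second digit counting from the check-digit position (so the 1st, 3rd, 5th, ... of the partial from the right).
  doubled (with −9 where >9): 8 0 5 1 4 1 → sum 19
  kept as-is: 6 9 7 4 6 9 → sum 41
Total = 19 + 41 = 60.
Check digit = (10 − (60 mod 10)) mod 10 = 0.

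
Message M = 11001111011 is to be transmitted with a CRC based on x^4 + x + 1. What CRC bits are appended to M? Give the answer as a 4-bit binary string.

0010

Append 4 zeros: 110011110110000. Divide by 10011 (XOR where the leading bit is 1):
  pos 0: 11001 XOR 10011 = 01010
  pos 1: 10101 XOR 10011 = 00110
  pos 3: 11011 XOR 10011 = 01000
  pos 4: 10000 XOR 10011 = 00011
  pos 7: 11110 XOR 10011 = 01101
  pos 8: 11010 XOR 10011 = 01001
  pos 9: 10010 XOR 10011 = 00001
Remainder (last 4 bits) = 0010. This is the CRC / FCS.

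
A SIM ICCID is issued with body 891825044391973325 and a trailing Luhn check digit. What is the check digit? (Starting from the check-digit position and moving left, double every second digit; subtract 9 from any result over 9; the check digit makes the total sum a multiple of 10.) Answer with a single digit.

Partial digits right→left: 5 2 3 3 7 9 1 9 3 4 4 0 5 2 8 1 9 8
Double every second digit counting from the check-digit position (so the 1st, 3rd, 5th, ... of the partial from the right).
  doubled (with −9 where >9): 1 6 5 2 6 8 1 7 9 → sum 45
  kept as-is: 2 3 9 9 4 0 2 1 8 → sum 38
Total = 45 + 38 = 83.
Check digit = (10 − (83 mod 10)) mod 10 = 7.

7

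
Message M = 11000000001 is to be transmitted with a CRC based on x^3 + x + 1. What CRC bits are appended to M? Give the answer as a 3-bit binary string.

001

Append 3 zeros: 11000000001000. Divide by 1011 (XOR where the leading bit is 1):
  pos 0: 1100 XOR 1011 = 0111
  pos 1: 1110 XOR 1011 = 0101
  pos 2: 1010 XOR 1011 = 0001
  pos 5: 1000 XOR 1011 = 0011
  pos 7: 1101 XOR 1011 = 0110
  pos 8: 1100 XOR 1011 = 0111
  pos 9: 1110 XOR 1011 = 0101
  pos 10: 1010 XOR 1011 = 0001
Remainder (last 3 bits) = 001. This is the CRC / FCS.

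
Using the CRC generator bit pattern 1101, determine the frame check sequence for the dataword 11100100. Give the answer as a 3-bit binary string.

Append 3 zeros: 11100100000. Divide by 1101 (XOR where the leading bit is 1):
  pos 0: 1110 XOR 1101 = 0011
  pos 2: 1101 XOR 1101 = 0000
Remainder (last 3 bits) = 000. This is the CRC / FCS.

000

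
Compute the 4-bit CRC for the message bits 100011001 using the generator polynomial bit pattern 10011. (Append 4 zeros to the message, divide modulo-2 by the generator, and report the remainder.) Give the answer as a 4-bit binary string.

0010

Append 4 zeros: 1000110010000. Divide by 10011 (XOR where the leading bit is 1):
  pos 0: 10001 XOR 10011 = 00010
  pos 3: 10100 XOR 10011 = 00111
  pos 5: 11110 XOR 10011 = 01101
  pos 6: 11010 XOR 10011 = 01001
  pos 7: 10010 XOR 10011 = 00001
Remainder (last 4 bits) = 0010. This is the CRC / FCS.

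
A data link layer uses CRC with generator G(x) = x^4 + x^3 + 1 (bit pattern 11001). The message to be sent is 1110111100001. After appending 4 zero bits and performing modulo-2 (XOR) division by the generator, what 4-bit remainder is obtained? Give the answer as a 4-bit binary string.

Append 4 zeros: 11101111000010000. Divide by 11001 (XOR where the leading bit is 1):
  pos 0: 11101 XOR 11001 = 00100
  pos 2: 10011 XOR 11001 = 01010
  pos 3: 10101 XOR 11001 = 01100
  pos 4: 11000 XOR 11001 = 00001
  pos 8: 10001 XOR 11001 = 01000
  pos 9: 10000 XOR 11001 = 01001
  pos 10: 10010 XOR 11001 = 01011
  pos 11: 10110 XOR 11001 = 01111
  pos 12: 11110 XOR 11001 = 00111
Remainder (last 4 bits) = 0111. This is the CRC / FCS.

0111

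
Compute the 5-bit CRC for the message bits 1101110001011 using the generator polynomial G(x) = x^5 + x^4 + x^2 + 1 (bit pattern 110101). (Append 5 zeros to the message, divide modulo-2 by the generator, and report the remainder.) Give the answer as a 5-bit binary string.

Append 5 zeros: 110111000101100000. Divide by 110101 (XOR where the leading bit is 1):
  pos 0: 110111 XOR 110101 = 000010
  pos 4: 100001 XOR 110101 = 010100
  pos 5: 101000 XOR 110101 = 011101
  pos 6: 111011 XOR 110101 = 001110
  pos 8: 111010 XOR 110101 = 001111
  pos 10: 111100 XOR 110101 = 001001
  pos 12: 100100 XOR 110101 = 010001
Remainder (last 5 bits) = 10001. This is the CRC / FCS.

10001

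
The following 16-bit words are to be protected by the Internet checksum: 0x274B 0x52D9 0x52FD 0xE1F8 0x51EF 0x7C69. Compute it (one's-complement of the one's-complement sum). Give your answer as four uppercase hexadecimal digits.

One's-complement addition (fold any carry out of bit 15 back into bit 0):
  0x274B + 0x52D9 = 0x07A24
  0x7A24 + 0x52FD = 0x0CD21
  0xCD21 + 0xE1F8 = 0x1AF19 → wrap carry → 0xAF1A
  0xAF1A + 0x51EF = 0x10109 → wrap carry → 0x010A
  0x010A + 0x7C69 = 0x07D73
One's-complement sum = 0x7D73.
Checksum = ~0x7D73 & 0xFFFF = 0x828C.

828C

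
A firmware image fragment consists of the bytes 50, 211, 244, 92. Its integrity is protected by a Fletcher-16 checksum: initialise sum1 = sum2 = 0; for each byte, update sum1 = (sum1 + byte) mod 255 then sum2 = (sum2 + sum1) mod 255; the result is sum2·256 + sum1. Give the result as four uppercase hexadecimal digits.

Running sums (mod 255):
  after byte 0 (50): sum1=50, sum2=50
  after byte 1 (211): sum1=6, sum2=56
  after byte 2 (244): sum1=250, sum2=51
  after byte 3 (92): sum1=87, sum2=138
Checksum = sum2·256 + sum1 = 138·256 + 87 = 35415 = 0x8A57.

8A57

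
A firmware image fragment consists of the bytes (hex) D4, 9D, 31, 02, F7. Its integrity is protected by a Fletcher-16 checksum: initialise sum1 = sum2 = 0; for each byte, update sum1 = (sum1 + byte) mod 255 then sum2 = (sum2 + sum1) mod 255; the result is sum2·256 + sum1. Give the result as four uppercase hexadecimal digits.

Running sums (mod 255):
  after byte 0 (D4): sum1=212, sum2=212
  after byte 1 (9D): sum1=114, sum2=71
  after byte 2 (31): sum1=163, sum2=234
  after byte 3 (02): sum1=165, sum2=144
  after byte 4 (F7): sum1=157, sum2=46
Checksum = sum2·256 + sum1 = 46·256 + 157 = 11933 = 0x2E9D.

2E9D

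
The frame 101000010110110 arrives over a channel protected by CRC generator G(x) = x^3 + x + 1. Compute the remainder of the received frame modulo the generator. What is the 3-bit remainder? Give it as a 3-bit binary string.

Modulo-2 division of 101000010110110 by 1011:
  pos 0: 1010 XOR 1011 = 0001
  pos 3: 1000 XOR 1011 = 0011
  pos 5: 1110 XOR 1011 = 0101
  pos 6: 1011 XOR 1011 = 0000
  pos 10: 1011 XOR 1011 = 0000
Remainder = 000 (zero — the frame passes the CRC check).

000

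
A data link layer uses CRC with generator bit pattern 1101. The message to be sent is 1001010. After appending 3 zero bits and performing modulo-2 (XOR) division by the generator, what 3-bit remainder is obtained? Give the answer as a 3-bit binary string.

Append 3 zeros: 1001010000. Divide by 1101 (XOR where the leading bit is 1):
  pos 0: 1001 XOR 1101 = 0100
  pos 1: 1000 XOR 1101 = 0101
  pos 2: 1011 XOR 1101 = 0110
  pos 3: 1100 XOR 1101 = 0001
  pos 6: 1000 XOR 1101 = 0101
Remainder (last 3 bits) = 101. This is the CRC / FCS.

101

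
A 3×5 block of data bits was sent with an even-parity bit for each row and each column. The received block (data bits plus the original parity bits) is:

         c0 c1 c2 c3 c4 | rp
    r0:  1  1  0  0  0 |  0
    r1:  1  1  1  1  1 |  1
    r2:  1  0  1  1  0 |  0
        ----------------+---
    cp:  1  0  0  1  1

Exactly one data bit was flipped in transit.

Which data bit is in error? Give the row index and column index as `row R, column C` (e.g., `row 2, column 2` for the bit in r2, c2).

Recompute each row's even parity and compare to rp:
  r0: data parity 0, sent rp 0 → ok
  r1: data parity 1, sent rp 1 → ok
  r2: data parity 1, sent rp 0 → mismatch
Recompute each column's even parity and compare to cp:
  c0: data parity 1, sent cp 1 → ok
  c1: data parity 0, sent cp 0 → ok
  c2: data parity 0, sent cp 0 → ok
  c3: data parity 0, sent cp 1 → mismatch
  c4: data parity 1, sent cp 1 → ok
Exactly one row (r2) and one column (c3) fail → the flipped bit is at their intersection.

row 2, column 3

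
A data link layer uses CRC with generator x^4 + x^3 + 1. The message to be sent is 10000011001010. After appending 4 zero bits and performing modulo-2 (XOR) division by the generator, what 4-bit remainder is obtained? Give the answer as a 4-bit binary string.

Append 4 zeros: 100000110010100000. Divide by 11001 (XOR where the leading bit is 1):
  pos 0: 10000 XOR 11001 = 01001
  pos 1: 10010 XOR 11001 = 01011
  pos 2: 10111 XOR 11001 = 01110
  pos 3: 11101 XOR 11001 = 00100
  pos 5: 10000 XOR 11001 = 01001
  pos 6: 10011 XOR 11001 = 01010
  pos 7: 10100 XOR 11001 = 01101
  pos 8: 11011 XOR 11001 = 00010
  pos 11: 10000 XOR 11001 = 01001
  pos 12: 10010 XOR 11001 = 01011
  pos 13: 10110 XOR 11001 = 01111
Remainder (last 4 bits) = 1111. This is the CRC / FCS.

1111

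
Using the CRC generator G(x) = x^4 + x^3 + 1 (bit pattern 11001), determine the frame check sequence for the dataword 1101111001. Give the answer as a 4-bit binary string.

1010

Append 4 zeros: 11011110010000. Divide by 11001 (XOR where the leading bit is 1):
  pos 0: 11011 XOR 11001 = 00010
  pos 3: 10110 XOR 11001 = 01111
  pos 4: 11110 XOR 11001 = 00111
  pos 6: 11110 XOR 11001 = 00111
  pos 8: 11100 XOR 11001 = 00101
Remainder (last 4 bits) = 1010. This is the CRC / FCS.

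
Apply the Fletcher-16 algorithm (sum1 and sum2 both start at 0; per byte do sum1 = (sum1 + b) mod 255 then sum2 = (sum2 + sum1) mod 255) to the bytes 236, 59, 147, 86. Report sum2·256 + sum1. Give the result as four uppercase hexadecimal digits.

E212

Running sums (mod 255):
  after byte 0 (236): sum1=236, sum2=236
  after byte 1 (59): sum1=40, sum2=21
  after byte 2 (147): sum1=187, sum2=208
  after byte 3 (86): sum1=18, sum2=226
Checksum = sum2·256 + sum1 = 226·256 + 18 = 57874 = 0xE212.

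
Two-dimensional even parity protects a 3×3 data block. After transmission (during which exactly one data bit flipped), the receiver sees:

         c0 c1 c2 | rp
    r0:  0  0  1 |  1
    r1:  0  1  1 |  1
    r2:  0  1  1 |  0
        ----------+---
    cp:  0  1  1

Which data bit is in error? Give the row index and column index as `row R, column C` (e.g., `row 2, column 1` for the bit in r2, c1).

row 1, column 1

Recompute each row's even parity and compare to rp:
  r0: data parity 1, sent rp 1 → ok
  r1: data parity 0, sent rp 1 → mismatch
  r2: data parity 0, sent rp 0 → ok
Recompute each column's even parity and compare to cp:
  c0: data parity 0, sent cp 0 → ok
  c1: data parity 0, sent cp 1 → mismatch
  c2: data parity 1, sent cp 1 → ok
Exactly one row (r1) and one column (c1) fail → the flipped bit is at their intersection.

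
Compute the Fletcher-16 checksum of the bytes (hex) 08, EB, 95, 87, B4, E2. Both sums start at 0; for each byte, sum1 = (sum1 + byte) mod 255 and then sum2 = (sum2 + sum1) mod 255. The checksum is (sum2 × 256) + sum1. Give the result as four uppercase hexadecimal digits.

Running sums (mod 255):
  after byte 0 (08): sum1=8, sum2=8
  after byte 1 (EB): sum1=243, sum2=251
  after byte 2 (95): sum1=137, sum2=133
  after byte 3 (87): sum1=17, sum2=150
  after byte 4 (B4): sum1=197, sum2=92
  after byte 5 (E2): sum1=168, sum2=5
Checksum = sum2·256 + sum1 = 5·256 + 168 = 1448 = 0x05A8.

05A8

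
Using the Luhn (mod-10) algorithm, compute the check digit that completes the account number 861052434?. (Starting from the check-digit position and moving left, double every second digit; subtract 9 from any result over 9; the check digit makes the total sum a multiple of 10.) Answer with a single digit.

Partial digits right→left: 4 3 4 2 5 0 1 6 8
Double every second digit counting from the check-digit position (so the 1st, 3rd, 5th, ... of the partial from the right).
  doubled (with −9 where >9): 8 8 1 2 7 → sum 26
  kept as-is: 3 2 0 6 → sum 11
Total = 26 + 11 = 37.
Check digit = (10 − (37 mod 10)) mod 10 = 3.

3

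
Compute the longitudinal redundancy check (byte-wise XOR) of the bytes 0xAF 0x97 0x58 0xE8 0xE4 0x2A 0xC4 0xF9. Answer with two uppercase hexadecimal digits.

7B

XOR the bytes together:
  start with 0xAF
  0xAF ⊕ 0x97 = 0x38
  0x38 ⊕ 0x58 = 0x60
  0x60 ⊕ 0xE8 = 0x88
  0x88 ⊕ 0xE4 = 0x6C
  0x6C ⊕ 0x2A = 0x46
  0x46 ⊕ 0xC4 = 0x82
  0x82 ⊕ 0xF9 = 0x7B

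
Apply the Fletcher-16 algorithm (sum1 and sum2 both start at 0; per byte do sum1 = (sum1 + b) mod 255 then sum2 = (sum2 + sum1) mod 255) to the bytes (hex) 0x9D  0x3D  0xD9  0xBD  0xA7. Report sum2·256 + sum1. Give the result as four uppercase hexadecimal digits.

Running sums (mod 255):
  after byte 0 (0x9D): sum1=157, sum2=157
  after byte 1 (0x3D): sum1=218, sum2=120
  after byte 2 (0xD9): sum1=180, sum2=45
  after byte 3 (0xBD): sum1=114, sum2=159
  after byte 4 (0xA7): sum1=26, sum2=185
Checksum = sum2·256 + sum1 = 185·256 + 26 = 47386 = 0xB91A.

B91A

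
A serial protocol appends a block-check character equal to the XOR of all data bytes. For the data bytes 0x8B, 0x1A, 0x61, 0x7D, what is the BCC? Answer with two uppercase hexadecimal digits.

8D

XOR the bytes together:
  start with 0x8B
  0x8B ⊕ 0x1A = 0x91
  0x91 ⊕ 0x61 = 0xF0
  0xF0 ⊕ 0x7D = 0x8D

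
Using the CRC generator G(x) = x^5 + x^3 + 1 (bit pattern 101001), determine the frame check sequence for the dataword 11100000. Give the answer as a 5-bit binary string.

Append 5 zeros: 1110000000000. Divide by 101001 (XOR where the leading bit is 1):
  pos 0: 111000 XOR 101001 = 010001
  pos 1: 100010 XOR 101001 = 001011
  pos 3: 101100 XOR 101001 = 000101
  pos 6: 101000 XOR 101001 = 000001
Remainder (last 5 bits) = 00010. This is the CRC / FCS.

00010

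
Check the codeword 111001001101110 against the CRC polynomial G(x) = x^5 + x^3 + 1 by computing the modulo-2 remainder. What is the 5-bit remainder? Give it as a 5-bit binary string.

00000

Modulo-2 division of 111001001101110 by 101001:
  pos 0: 111001 XOR 101001 = 010000
  pos 1: 100000 XOR 101001 = 001001
  pos 3: 100101 XOR 101001 = 001100
  pos 5: 110010 XOR 101001 = 011011
  pos 6: 110111 XOR 101001 = 011110
  pos 7: 111101 XOR 101001 = 010100
  pos 8: 101001 XOR 101001 = 000000
Remainder = 00000 (zero — the frame passes the CRC check).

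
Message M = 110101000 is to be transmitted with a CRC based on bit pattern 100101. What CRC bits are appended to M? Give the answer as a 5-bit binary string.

Append 5 zeros: 11010100000000. Divide by 100101 (XOR where the leading bit is 1):
  pos 0: 110101 XOR 100101 = 010000
  pos 1: 100000 XOR 100101 = 000101
  pos 4: 101000 XOR 100101 = 001101
  pos 6: 110100 XOR 100101 = 010001
  pos 7: 100010 XOR 100101 = 000111
Remainder (last 5 bits) = 01110. This is the CRC / FCS.

01110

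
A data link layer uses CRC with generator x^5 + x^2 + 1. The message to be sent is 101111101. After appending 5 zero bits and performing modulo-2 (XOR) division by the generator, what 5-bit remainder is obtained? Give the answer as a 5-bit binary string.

01100

Append 5 zeros: 10111110100000. Divide by 100101 (XOR where the leading bit is 1):
  pos 0: 101111 XOR 100101 = 001010
  pos 2: 101010 XOR 100101 = 001111
  pos 4: 111110 XOR 100101 = 011011
  pos 5: 110110 XOR 100101 = 010011
  pos 6: 100110 XOR 100101 = 000011
Remainder (last 5 bits) = 01100. This is the CRC / FCS.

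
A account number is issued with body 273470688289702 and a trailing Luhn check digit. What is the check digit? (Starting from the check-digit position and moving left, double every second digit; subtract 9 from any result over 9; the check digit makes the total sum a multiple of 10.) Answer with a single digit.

Partial digits right→left: 2 0 7 9 8 2 8 8 6 0 7 4 3 7 2
Double every second digit counting from the check-digit position (so the 1st, 3rd, 5th, ... of the partial from the right).
  doubled (with −9 where >9): 4 5 7 7 3 5 6 4 → sum 41
  kept as-is: 0 9 2 8 0 4 7 → sum 30
Total = 41 + 30 = 71.
Check digit = (10 − (71 mod 10)) mod 10 = 9.

9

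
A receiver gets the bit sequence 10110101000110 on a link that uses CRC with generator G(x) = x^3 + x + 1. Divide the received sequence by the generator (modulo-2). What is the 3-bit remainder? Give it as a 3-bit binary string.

001

Modulo-2 division of 10110101000110 by 1011:
  pos 0: 1011 XOR 1011 = 0000
  pos 5: 1010 XOR 1011 = 0001
  pos 8: 1001 XOR 1011 = 0010
  pos 10: 1010 XOR 1011 = 0001
Remainder = 001 (nonzero — an error is detected).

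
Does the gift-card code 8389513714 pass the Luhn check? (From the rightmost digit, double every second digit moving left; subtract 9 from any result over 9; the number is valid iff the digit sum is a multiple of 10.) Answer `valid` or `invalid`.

From the right, keep odd positions and double even positions (subtract 9 from any doubled value over 9):
  doubled (positions 2,4,...): 2 6 1 7 7 → sum 23
  kept (positions 1,3,...): 4 7 1 9 3 → sum 24
Total = 47.
47 mod 10 = 7, so the number is invalid.

invalid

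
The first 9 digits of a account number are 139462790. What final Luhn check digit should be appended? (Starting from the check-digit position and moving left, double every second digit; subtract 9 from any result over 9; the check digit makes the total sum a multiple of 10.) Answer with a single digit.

3

Partial digits right→left: 0 9 7 2 6 4 9 3 1
Double every second digit counting from the check-digit position (so the 1st, 3rd, 5th, ... of the partial from the right).
  doubled (with −9 where >9): 0 5 3 9 2 → sum 19
  kept as-is: 9 2 4 3 → sum 18
Total = 19 + 18 = 37.
Check digit = (10 − (37 mod 10)) mod 10 = 3.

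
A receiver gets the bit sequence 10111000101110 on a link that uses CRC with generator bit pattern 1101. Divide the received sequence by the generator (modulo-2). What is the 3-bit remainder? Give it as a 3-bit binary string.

000

Modulo-2 division of 10111000101110 by 1101:
  pos 0: 1011 XOR 1101 = 0110
  pos 1: 1101 XOR 1101 = 0000
  pos 8: 1011 XOR 1101 = 0110
  pos 9: 1101 XOR 1101 = 0000
Remainder = 000 (zero — the frame passes the CRC check).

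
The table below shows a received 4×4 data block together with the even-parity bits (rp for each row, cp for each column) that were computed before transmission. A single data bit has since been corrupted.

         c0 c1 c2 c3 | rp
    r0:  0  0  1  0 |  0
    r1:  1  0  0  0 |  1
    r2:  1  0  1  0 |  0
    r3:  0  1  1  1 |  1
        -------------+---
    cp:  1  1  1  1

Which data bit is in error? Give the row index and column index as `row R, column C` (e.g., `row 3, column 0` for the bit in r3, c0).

row 0, column 0

Recompute each row's even parity and compare to rp:
  r0: data parity 1, sent rp 0 → mismatch
  r1: data parity 1, sent rp 1 → ok
  r2: data parity 0, sent rp 0 → ok
  r3: data parity 1, sent rp 1 → ok
Recompute each column's even parity and compare to cp:
  c0: data parity 0, sent cp 1 → mismatch
  c1: data parity 1, sent cp 1 → ok
  c2: data parity 1, sent cp 1 → ok
  c3: data parity 1, sent cp 1 → ok
Exactly one row (r0) and one column (c0) fail → the flipped bit is at their intersection.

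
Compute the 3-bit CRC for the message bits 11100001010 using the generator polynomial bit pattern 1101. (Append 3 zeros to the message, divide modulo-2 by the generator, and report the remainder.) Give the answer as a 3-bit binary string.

011

Append 3 zeros: 11100001010000. Divide by 1101 (XOR where the leading bit is 1):
  pos 0: 1110 XOR 1101 = 0011
  pos 2: 1100 XOR 1101 = 0001
  pos 5: 1010 XOR 1101 = 0111
  pos 6: 1111 XOR 1101 = 0010
  pos 8: 1000 XOR 1101 = 0101
  pos 9: 1010 XOR 1101 = 0111
  pos 10: 1110 XOR 1101 = 0011
Remainder (last 3 bits) = 011. This is the CRC / FCS.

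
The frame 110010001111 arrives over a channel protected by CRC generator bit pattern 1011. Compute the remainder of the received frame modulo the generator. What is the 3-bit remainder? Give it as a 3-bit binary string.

000

Modulo-2 division of 110010001111 by 1011:
  pos 0: 1100 XOR 1011 = 0111
  pos 1: 1111 XOR 1011 = 0100
  pos 2: 1000 XOR 1011 = 0011
  pos 4: 1100 XOR 1011 = 0111
  pos 5: 1111 XOR 1011 = 0100
  pos 6: 1001 XOR 1011 = 0010
  pos 8: 1011 XOR 1011 = 0000
Remainder = 000 (zero — the frame passes the CRC check).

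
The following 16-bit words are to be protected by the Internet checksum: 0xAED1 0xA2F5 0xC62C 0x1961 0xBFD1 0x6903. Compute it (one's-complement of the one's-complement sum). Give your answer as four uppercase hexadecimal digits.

One's-complement addition (fold any carry out of bit 15 back into bit 0):
  0xAED1 + 0xA2F5 = 0x151C6 → wrap carry → 0x51C7
  0x51C7 + 0xC62C = 0x117F3 → wrap carry → 0x17F4
  0x17F4 + 0x1961 = 0x03155
  0x3155 + 0xBFD1 = 0x0F126
  0xF126 + 0x6903 = 0x15A29 → wrap carry → 0x5A2A
One's-complement sum = 0x5A2A.
Checksum = ~0x5A2A & 0xFFFF = 0xA5D5.

A5D5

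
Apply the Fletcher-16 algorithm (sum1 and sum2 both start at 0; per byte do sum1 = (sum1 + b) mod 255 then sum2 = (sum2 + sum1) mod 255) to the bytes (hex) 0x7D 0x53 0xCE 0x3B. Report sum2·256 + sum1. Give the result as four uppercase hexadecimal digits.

C8DA

Running sums (mod 255):
  after byte 0 (0x7D): sum1=125, sum2=125
  after byte 1 (0x53): sum1=208, sum2=78
  after byte 2 (0xCE): sum1=159, sum2=237
  after byte 3 (0x3B): sum1=218, sum2=200
Checksum = sum2·256 + sum1 = 200·256 + 218 = 51418 = 0xC8DA.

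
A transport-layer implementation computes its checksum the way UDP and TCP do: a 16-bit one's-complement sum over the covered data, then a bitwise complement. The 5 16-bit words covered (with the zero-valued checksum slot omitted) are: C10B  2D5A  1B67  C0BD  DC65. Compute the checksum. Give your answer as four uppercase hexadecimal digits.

590F

One's-complement addition (fold any carry out of bit 15 back into bit 0):
  0xC10B + 0x2D5A = 0x0EE65
  0xEE65 + 0x1B67 = 0x109CC → wrap carry → 0x09CD
  0x09CD + 0xC0BD = 0x0CA8A
  0xCA8A + 0xDC65 = 0x1A6EF → wrap carry → 0xA6F0
One's-complement sum = 0xA6F0.
Checksum = ~0xA6F0 & 0xFFFF = 0x590F.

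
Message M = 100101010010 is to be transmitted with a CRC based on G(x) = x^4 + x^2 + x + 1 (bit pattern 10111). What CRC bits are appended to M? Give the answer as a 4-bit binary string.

Append 4 zeros: 1001010100100000. Divide by 10111 (XOR where the leading bit is 1):
  pos 0: 10010 XOR 10111 = 00101
  pos 2: 10110 XOR 10111 = 00001
  pos 6: 11001 XOR 10111 = 01110
  pos 7: 11100 XOR 10111 = 01011
  pos 8: 10110 XOR 10111 = 00001
Remainder (last 4 bits) = 1000. This is the CRC / FCS.

1000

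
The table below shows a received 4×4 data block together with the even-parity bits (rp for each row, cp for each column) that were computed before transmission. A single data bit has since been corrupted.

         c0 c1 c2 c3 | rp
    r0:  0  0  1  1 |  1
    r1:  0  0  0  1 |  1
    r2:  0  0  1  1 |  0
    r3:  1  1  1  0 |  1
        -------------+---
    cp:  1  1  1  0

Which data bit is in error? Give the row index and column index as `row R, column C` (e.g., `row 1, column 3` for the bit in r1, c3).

row 0, column 3

Recompute each row's even parity and compare to rp:
  r0: data parity 0, sent rp 1 → mismatch
  r1: data parity 1, sent rp 1 → ok
  r2: data parity 0, sent rp 0 → ok
  r3: data parity 1, sent rp 1 → ok
Recompute each column's even parity and compare to cp:
  c0: data parity 1, sent cp 1 → ok
  c1: data parity 1, sent cp 1 → ok
  c2: data parity 1, sent cp 1 → ok
  c3: data parity 1, sent cp 0 → mismatch
Exactly one row (r0) and one column (c3) fail → the flipped bit is at their intersection.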